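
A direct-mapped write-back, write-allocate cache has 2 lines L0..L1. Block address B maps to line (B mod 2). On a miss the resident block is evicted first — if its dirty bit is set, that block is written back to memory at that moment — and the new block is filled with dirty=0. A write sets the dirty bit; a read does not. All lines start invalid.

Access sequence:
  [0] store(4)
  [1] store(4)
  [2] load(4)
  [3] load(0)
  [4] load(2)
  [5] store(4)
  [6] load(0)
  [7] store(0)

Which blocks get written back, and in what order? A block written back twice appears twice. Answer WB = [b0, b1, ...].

WB = [4, 4]

0: W B4 → L0 miss [D]
1: W B4 → L0 hit [D]
2: R B4 → L0 hit [D]
3: R B0 → L0 miss wb→B4 [-]
4: R B2 → L0 miss [-]
5: W B4 → L0 miss [D]
6: R B0 → L0 miss wb→B4 [-]
7: W B0 → L0 hit [D]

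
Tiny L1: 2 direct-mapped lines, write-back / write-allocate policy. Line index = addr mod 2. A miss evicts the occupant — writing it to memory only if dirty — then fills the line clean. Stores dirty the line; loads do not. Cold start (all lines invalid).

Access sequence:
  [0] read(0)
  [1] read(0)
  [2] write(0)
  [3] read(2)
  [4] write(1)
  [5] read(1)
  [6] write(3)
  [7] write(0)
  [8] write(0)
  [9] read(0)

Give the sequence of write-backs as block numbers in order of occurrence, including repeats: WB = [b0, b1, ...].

  0 | R B0 → L0 miss [-]
  1 | R B0 → L0 hit [-]
  2 | W B0 → L0 hit [D]
  3 | R B2 → L0 miss wb→B0 [-]
  4 | W B1 → L1 miss [D]
  5 | R B1 → L1 hit [D]
  6 | W B3 → L1 miss wb→B1 [D]
  7 | W B0 → L0 miss [D]
  8 | W B0 → L0 hit [D]
  9 | R B0 → L0 hit [D]

WB = [0, 1]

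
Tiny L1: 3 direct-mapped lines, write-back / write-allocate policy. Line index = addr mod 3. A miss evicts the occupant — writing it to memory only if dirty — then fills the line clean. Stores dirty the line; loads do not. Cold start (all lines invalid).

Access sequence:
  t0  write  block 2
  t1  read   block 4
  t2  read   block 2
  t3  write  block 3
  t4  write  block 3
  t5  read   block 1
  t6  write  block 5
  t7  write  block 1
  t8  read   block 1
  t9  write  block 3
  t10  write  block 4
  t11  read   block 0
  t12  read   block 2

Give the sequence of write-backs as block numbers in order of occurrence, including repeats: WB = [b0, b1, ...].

0: W B2 -> L2 miss  d=D]
1: R B4 -> L1 miss  d=-]
2: R B2 -> L2 hit  d=D]
3: W B3 -> L0 miss  d=D]
4: W B3 -> L0 hit  d=D]
5: R B1 -> L1 miss  d=-]
6: W B5 -> L2 miss wb->B2  d=D]
7: W B1 -> L1 hit  d=D]
8: R B1 -> L1 hit  d=D]
9: W B3 -> L0 hit  d=D]
10: W B4 -> L1 miss wb->B1  d=D]
11: R B0 -> L0 miss wb->B3  d=-]
12: R B2 -> L2 miss wb->B5  d=-]

WB = [2, 1, 3, 5]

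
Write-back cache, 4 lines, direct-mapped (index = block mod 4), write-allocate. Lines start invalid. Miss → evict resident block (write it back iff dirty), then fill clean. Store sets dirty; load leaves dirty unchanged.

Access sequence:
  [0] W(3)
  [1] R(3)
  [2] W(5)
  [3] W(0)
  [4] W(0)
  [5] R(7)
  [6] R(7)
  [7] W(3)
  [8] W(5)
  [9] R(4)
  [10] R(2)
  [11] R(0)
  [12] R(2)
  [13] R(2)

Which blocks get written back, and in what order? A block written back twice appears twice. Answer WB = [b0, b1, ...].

0: W B3 → L3 miss [D]
1: R B3 → L3 hit [D]
2: W B5 → L1 miss [D]
3: W B0 → L0 miss [D]
4: W B0 → L0 hit [D]
5: R B7 → L3 miss wb→B3 [-]
6: R B7 → L3 hit [-]
7: W B3 → L3 miss [D]
8: W B5 → L1 hit [D]
9: R B4 → L0 miss wb→B0 [-]
10: R B2 → L2 miss [-]
11: R B0 → L0 miss [-]
12: R B2 → L2 hit [-]
13: R B2 → L2 hit [-]

WB = [3, 0]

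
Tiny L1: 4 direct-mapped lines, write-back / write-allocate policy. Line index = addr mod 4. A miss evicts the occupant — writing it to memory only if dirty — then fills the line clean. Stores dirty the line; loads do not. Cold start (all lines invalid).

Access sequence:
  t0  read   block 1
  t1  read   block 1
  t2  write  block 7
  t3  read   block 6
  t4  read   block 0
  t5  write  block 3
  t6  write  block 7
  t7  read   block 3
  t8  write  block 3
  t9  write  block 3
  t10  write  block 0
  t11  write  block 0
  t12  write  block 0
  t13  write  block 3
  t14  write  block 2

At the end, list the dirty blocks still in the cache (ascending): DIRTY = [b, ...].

0: R B1 -> L1 miss  d=-]
1: R B1 -> L1 hit  d=-]
2: W B7 -> L3 miss  d=D]
3: R B6 -> L2 miss  d=-]
4: R B0 -> L0 miss  d=-]
5: W B3 -> L3 miss wb->B7  d=D]
6: W B7 -> L3 miss wb->B3  d=D]
7: R B3 -> L3 miss wb->B7  d=-]
8: W B3 -> L3 hit  d=D]
9: W B3 -> L3 hit  d=D]
10: W B0 -> L0 hit  d=D]
11: W B0 -> L0 hit  d=D]
12: W B0 -> L0 hit  d=D]
13: W B3 -> L3 hit  d=D]
14: W B2 -> L2 miss  d=D]

DIRTY = [0, 2, 3]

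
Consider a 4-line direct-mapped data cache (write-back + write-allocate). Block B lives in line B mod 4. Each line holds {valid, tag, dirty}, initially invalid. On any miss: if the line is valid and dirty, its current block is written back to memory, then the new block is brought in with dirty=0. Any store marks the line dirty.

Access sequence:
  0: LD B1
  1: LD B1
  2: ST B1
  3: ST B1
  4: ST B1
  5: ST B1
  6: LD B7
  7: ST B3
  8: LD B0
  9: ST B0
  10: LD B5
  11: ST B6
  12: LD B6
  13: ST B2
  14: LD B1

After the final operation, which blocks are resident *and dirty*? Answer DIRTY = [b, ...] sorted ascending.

  0 | R B1 → L1 miss [-]
  1 | R B1 → L1 hit [-]
  2 | W B1 → L1 hit [D]
  3 | W B1 → L1 hit [D]
  4 | W B1 → L1 hit [D]
  5 | W B1 → L1 hit [D]
  6 | R B7 → L3 miss [-]
  7 | W B3 → L3 miss [D]
  8 | R B0 → L0 miss [-]
  9 | W B0 → L0 hit [D]
  10 | R B5 → L1 miss wb→B1 [-]
  11 | W B6 → L2 miss [D]
  12 | R B6 → L2 hit [D]
  13 | W B2 → L2 miss wb→B6 [D]
  14 | R B1 → L1 miss [-]

DIRTY = [0, 2, 3]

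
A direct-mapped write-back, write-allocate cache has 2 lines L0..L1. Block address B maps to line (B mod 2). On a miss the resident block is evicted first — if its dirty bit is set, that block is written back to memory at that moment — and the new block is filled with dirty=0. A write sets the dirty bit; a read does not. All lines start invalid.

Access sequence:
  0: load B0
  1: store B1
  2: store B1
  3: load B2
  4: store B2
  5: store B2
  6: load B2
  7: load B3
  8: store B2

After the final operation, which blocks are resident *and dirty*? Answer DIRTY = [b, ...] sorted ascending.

DIRTY = [2]

0: R B0 → L0 miss [-]
1: W B1 → L1 miss [D]
2: W B1 → L1 hit [D]
3: R B2 → L0 miss [-]
4: W B2 → L0 hit [D]
5: W B2 → L0 hit [D]
6: R B2 → L0 hit [D]
7: R B3 → L1 miss wb→B1 [-]
8: W B2 → L0 hit [D]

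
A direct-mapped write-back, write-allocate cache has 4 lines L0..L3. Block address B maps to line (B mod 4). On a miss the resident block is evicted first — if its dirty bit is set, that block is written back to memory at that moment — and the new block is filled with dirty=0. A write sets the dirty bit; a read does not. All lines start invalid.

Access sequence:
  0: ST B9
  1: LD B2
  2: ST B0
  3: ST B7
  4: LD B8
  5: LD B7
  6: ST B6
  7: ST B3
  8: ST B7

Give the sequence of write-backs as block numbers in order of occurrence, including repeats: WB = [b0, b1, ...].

WB = [0, 7, 3]

0: W B9 -> L1 miss  d=D]
1: R B2 -> L2 miss  d=-]
2: W B0 -> L0 miss  d=D]
3: W B7 -> L3 miss  d=D]
4: R B8 -> L0 miss wb->B0  d=-]
5: R B7 -> L3 hit  d=D]
6: W B6 -> L2 miss  d=D]
7: W B3 -> L3 miss wb->B7  d=D]
8: W B7 -> L3 miss wb->B3  d=D]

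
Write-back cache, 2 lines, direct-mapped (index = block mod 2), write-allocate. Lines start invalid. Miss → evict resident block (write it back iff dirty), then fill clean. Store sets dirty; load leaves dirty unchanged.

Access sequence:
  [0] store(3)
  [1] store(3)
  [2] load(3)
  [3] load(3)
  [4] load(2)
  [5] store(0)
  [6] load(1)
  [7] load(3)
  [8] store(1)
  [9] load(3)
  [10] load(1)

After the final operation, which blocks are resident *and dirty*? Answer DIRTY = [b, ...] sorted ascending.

DIRTY = [0]

0: W B3 → L1 miss [D]
1: W B3 → L1 hit [D]
2: R B3 → L1 hit [D]
3: R B3 → L1 hit [D]
4: R B2 → L0 miss [-]
5: W B0 → L0 miss [D]
6: R B1 → L1 miss wb→B3 [-]
7: R B3 → L1 miss [-]
8: W B1 → L1 miss [D]
9: R B3 → L1 miss wb→B1 [-]
10: R B1 → L1 miss [-]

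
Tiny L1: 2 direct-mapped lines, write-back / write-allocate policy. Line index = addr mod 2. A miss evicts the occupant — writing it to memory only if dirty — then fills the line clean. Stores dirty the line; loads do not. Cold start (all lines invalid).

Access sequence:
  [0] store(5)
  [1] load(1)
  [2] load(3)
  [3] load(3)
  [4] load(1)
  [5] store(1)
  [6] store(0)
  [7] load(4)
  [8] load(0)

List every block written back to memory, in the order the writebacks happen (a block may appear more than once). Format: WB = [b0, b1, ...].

WB = [5, 0]

  0 | W B5 → L1 miss [D]
  1 | R B1 → L1 miss wb→B5 [-]
  2 | R B3 → L1 miss [-]
  3 | R B3 → L1 hit [-]
  4 | R B1 → L1 miss [-]
  5 | W B1 → L1 hit [D]
  6 | W B0 → L0 miss [D]
  7 | R B4 → L0 miss wb→B0 [-]
  8 | R B0 → L0 miss [-]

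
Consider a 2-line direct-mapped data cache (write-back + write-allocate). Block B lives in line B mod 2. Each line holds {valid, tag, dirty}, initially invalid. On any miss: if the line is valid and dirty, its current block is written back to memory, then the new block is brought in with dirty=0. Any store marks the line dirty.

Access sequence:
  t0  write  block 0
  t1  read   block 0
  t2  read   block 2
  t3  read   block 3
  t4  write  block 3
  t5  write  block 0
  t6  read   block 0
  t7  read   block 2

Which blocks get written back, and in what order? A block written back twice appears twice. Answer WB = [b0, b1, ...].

WB = [0, 0]

0: W B0 → L0 miss [D]
1: R B0 → L0 hit [D]
2: R B2 → L0 miss wb→B0 [-]
3: R B3 → L1 miss [-]
4: W B3 → L1 hit [D]
5: W B0 → L0 miss [D]
6: R B0 → L0 hit [D]
7: R B2 → L0 miss wb→B0 [-]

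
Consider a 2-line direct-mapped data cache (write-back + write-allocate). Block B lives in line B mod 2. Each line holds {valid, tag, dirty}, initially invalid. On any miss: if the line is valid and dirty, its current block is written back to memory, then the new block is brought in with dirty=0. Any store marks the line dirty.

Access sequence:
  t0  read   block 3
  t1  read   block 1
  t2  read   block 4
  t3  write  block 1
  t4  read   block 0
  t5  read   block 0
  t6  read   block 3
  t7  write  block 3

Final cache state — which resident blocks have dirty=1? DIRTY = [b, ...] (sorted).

DIRTY = [3]

  0 | R B3 → L1 miss [-]
  1 | R B1 → L1 miss [-]
  2 | R B4 → L0 miss [-]
  3 | W B1 → L1 hit [D]
  4 | R B0 → L0 miss [-]
  5 | R B0 → L0 hit [-]
  6 | R B3 → L1 miss wb→B1 [-]
  7 | W B3 → L1 hit [D]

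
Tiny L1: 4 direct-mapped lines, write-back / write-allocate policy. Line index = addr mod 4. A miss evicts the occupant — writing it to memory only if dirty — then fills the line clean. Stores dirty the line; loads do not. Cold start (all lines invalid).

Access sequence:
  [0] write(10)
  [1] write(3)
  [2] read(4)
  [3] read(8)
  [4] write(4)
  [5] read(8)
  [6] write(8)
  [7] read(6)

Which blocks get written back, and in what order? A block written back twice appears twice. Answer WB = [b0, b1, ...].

WB = [4, 10]

  0 | W B10 → L2 miss [D]
  1 | W B3 → L3 miss [D]
  2 | R B4 → L0 miss [-]
  3 | R B8 → L0 miss [-]
  4 | W B4 → L0 miss [D]
  5 | R B8 → L0 miss wb→B4 [-]
  6 | W B8 → L0 hit [D]
  7 | R B6 → L2 miss wb→B10 [-]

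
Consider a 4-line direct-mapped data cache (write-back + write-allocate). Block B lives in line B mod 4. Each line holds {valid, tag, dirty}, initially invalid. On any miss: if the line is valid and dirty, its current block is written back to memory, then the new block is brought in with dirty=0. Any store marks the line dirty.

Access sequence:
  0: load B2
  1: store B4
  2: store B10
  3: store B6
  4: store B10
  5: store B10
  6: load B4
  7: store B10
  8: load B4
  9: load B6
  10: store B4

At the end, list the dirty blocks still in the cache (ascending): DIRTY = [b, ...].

DIRTY = [4]

0: R B2 -> L2 miss  d=-]
1: W B4 -> L0 miss  d=D]
2: W B10 -> L2 miss  d=D]
3: W B6 -> L2 miss wb->B10  d=D]
4: W B10 -> L2 miss wb->B6  d=D]
5: W B10 -> L2 hit  d=D]
6: R B4 -> L0 hit  d=D]
7: W B10 -> L2 hit  d=D]
8: R B4 -> L0 hit  d=D]
9: R B6 -> L2 miss wb->B10  d=-]
10: W B4 -> L0 hit  d=D]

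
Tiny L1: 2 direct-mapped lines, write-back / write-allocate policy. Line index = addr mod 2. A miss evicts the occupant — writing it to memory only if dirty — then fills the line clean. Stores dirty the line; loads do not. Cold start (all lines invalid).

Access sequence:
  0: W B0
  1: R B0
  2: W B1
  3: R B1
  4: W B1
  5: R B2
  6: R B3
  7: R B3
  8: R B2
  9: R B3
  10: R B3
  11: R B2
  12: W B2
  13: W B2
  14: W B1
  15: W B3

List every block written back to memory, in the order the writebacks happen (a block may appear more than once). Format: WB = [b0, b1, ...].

WB = [0, 1, 1]

  0 | W B0 → L0 miss [D]
  1 | R B0 → L0 hit [D]
  2 | W B1 → L1 miss [D]
  3 | R B1 → L1 hit [D]
  4 | W B1 → L1 hit [D]
  5 | R B2 → L0 miss wb→B0 [-]
  6 | R B3 → L1 miss wb→B1 [-]
  7 | R B3 → L1 hit [-]
  8 | R B2 → L0 hit [-]
  9 | R B3 → L1 hit [-]
  10 | R B3 → L1 hit [-]
  11 | R B2 → L0 hit [-]
  12 | W B2 → L0 hit [D]
  13 | W B2 → L0 hit [D]
  14 | W B1 → L1 miss [D]
  15 | W B3 → L1 miss wb→B1 [D]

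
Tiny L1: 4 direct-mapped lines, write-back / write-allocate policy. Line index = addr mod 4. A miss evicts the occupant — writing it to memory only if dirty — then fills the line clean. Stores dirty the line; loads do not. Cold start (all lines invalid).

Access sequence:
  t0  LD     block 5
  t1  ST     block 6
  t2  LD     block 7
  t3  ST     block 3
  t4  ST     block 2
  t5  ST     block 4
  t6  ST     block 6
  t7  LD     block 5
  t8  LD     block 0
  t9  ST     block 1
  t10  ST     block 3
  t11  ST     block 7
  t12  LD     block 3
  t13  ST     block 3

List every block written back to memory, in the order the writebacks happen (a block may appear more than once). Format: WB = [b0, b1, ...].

WB = [6, 2, 4, 3, 7]

  0 | R B5 → L1 miss [-]
  1 | W B6 → L2 miss [D]
  2 | R B7 → L3 miss [-]
  3 | W B3 → L3 miss [D]
  4 | W B2 → L2 miss wb→B6 [D]
  5 | W B4 → L0 miss [D]
  6 | W B6 → L2 miss wb→B2 [D]
  7 | R B5 → L1 hit [-]
  8 | R B0 → L0 miss wb→B4 [-]
  9 | W B1 → L1 miss [D]
  10 | W B3 → L3 hit [D]
  11 | W B7 → L3 miss wb→B3 [D]
  12 | R B3 → L3 miss wb→B7 [-]
  13 | W B3 → L3 hit [D]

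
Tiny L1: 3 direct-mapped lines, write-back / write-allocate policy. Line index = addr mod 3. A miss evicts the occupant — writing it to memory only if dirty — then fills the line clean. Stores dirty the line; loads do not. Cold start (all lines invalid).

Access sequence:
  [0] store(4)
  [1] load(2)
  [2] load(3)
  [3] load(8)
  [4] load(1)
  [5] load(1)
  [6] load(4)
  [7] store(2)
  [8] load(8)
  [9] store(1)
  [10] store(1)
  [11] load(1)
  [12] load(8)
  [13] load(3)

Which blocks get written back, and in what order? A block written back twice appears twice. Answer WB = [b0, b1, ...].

0: W B4 → L1 miss [D]
1: R B2 → L2 miss [-]
2: R B3 → L0 miss [-]
3: R B8 → L2 miss [-]
4: R B1 → L1 miss wb→B4 [-]
5: R B1 → L1 hit [-]
6: R B4 → L1 miss [-]
7: W B2 → L2 miss [D]
8: R B8 → L2 miss wb→B2 [-]
9: W B1 → L1 miss [D]
10: W B1 → L1 hit [D]
11: R B1 → L1 hit [D]
12: R B8 → L2 hit [-]
13: R B3 → L0 hit [-]

WB = [4, 2]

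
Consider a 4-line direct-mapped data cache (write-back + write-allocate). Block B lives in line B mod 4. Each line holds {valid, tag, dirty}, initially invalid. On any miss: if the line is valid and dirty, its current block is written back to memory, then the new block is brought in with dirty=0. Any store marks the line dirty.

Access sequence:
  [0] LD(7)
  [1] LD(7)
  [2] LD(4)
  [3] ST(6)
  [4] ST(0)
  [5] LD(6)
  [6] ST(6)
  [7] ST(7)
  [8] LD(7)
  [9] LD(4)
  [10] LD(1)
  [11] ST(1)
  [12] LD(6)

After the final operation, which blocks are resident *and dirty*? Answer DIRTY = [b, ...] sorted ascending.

  0 | R B7 → L3 miss [-]
  1 | R B7 → L3 hit [-]
  2 | R B4 → L0 miss [-]
  3 | W B6 → L2 miss [D]
  4 | W B0 → L0 miss [D]
  5 | R B6 → L2 hit [D]
  6 | W B6 → L2 hit [D]
  7 | W B7 → L3 hit [D]
  8 | R B7 → L3 hit [D]
  9 | R B4 → L0 miss wb→B0 [-]
  10 | R B1 → L1 miss [-]
  11 | W B1 → L1 hit [D]
  12 | R B6 → L2 hit [D]

DIRTY = [1, 6, 7]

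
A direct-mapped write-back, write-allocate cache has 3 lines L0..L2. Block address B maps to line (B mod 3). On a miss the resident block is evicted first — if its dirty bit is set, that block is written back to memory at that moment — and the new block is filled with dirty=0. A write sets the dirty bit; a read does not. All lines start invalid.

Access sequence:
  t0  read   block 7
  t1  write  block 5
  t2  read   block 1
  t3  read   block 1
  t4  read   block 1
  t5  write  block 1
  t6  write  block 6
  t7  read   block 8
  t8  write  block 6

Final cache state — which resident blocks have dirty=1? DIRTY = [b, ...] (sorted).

0: R B7 -> L1 miss  d=-]
1: W B5 -> L2 miss  d=D]
2: R B1 -> L1 miss  d=-]
3: R B1 -> L1 hit  d=-]
4: R B1 -> L1 hit  d=-]
5: W B1 -> L1 hit  d=D]
6: W B6 -> L0 miss  d=D]
7: R B8 -> L2 miss wb->B5  d=-]
8: W B6 -> L0 hit  d=D]

DIRTY = [1, 6]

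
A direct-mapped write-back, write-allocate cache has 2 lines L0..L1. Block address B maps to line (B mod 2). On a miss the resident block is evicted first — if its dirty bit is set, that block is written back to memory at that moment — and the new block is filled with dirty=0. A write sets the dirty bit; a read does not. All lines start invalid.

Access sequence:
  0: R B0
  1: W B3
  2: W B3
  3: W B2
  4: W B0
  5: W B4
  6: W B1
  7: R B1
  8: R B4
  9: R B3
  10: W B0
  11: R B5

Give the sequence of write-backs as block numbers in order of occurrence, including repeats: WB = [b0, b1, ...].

WB = [2, 0, 3, 1, 4]

0: R B0 -> L0 miss  d=-]
1: W B3 -> L1 miss  d=D]
2: W B3 -> L1 hit  d=D]
3: W B2 -> L0 miss  d=D]
4: W B0 -> L0 miss wb->B2  d=D]
5: W B4 -> L0 miss wb->B0  d=D]
6: W B1 -> L1 miss wb->B3  d=D]
7: R B1 -> L1 hit  d=D]
8: R B4 -> L0 hit  d=D]
9: R B3 -> L1 miss wb->B1  d=-]
10: W B0 -> L0 miss wb->B4  d=D]
11: R B5 -> L1 miss  d=-]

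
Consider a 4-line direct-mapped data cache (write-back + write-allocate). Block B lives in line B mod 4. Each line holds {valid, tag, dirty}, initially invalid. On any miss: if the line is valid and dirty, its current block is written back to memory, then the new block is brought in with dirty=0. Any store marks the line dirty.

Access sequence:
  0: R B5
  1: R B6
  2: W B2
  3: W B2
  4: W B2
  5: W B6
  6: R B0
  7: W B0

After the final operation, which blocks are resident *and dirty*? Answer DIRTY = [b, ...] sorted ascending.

0: R B5 -> L1 miss  d=-]
1: R B6 -> L2 miss  d=-]
2: W B2 -> L2 miss  d=D]
3: W B2 -> L2 hit  d=D]
4: W B2 -> L2 hit  d=D]
5: W B6 -> L2 miss wb->B2  d=D]
6: R B0 -> L0 miss  d=-]
7: W B0 -> L0 hit  d=D]

DIRTY = [0, 6]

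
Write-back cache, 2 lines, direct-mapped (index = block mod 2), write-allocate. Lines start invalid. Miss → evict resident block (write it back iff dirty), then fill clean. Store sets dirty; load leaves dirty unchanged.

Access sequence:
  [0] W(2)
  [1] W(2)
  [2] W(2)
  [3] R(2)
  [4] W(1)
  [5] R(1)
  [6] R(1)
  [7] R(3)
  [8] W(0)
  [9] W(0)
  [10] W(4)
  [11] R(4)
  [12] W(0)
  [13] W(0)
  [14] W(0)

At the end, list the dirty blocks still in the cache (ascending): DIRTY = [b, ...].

  0 | W B2 → L0 miss [D]
  1 | W B2 → L0 hit [D]
  2 | W B2 → L0 hit [D]
  3 | R B2 → L0 hit [D]
  4 | W B1 → L1 miss [D]
  5 | R B1 → L1 hit [D]
  6 | R B1 → L1 hit [D]
  7 | R B3 → L1 miss wb→B1 [-]
  8 | W B0 → L0 miss wb→B2 [D]
  9 | W B0 → L0 hit [D]
  10 | W B4 → L0 miss wb→B0 [D]
  11 | R B4 → L0 hit [D]
  12 | W B0 → L0 miss wb→B4 [D]
  13 | W B0 → L0 hit [D]
  14 | W B0 → L0 hit [D]

DIRTY = [0]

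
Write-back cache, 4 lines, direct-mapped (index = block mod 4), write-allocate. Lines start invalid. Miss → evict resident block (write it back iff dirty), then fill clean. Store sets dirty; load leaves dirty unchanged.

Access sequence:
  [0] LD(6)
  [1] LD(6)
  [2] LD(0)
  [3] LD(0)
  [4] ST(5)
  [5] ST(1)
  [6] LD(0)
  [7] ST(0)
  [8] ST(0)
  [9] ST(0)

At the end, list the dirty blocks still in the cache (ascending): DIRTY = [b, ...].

  0 | R B6 → L2 miss [-]
  1 | R B6 → L2 hit [-]
  2 | R B0 → L0 miss [-]
  3 | R B0 → L0 hit [-]
  4 | W B5 → L1 miss [D]
  5 | W B1 → L1 miss wb→B5 [D]
  6 | R B0 → L0 hit [-]
  7 | W B0 → L0 hit [D]
  8 | W B0 → L0 hit [D]
  9 | W B0 → L0 hit [D]

DIRTY = [0, 1]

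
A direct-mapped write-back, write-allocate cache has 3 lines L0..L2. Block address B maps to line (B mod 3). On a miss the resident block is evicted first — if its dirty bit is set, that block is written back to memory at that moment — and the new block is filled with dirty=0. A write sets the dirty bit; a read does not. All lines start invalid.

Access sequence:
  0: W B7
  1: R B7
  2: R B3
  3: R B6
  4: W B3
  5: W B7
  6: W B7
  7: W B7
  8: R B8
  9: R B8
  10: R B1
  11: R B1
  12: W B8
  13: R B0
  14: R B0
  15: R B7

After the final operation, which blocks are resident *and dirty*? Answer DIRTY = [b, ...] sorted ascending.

0: W B7 -> L1 miss  d=D]
1: R B7 -> L1 hit  d=D]
2: R B3 -> L0 miss  d=-]
3: R B6 -> L0 miss  d=-]
4: W B3 -> L0 miss  d=D]
5: W B7 -> L1 hit  d=D]
6: W B7 -> L1 hit  d=D]
7: W B7 -> L1 hit  d=D]
8: R B8 -> L2 miss  d=-]
9: R B8 -> L2 hit  d=-]
10: R B1 -> L1 miss wb->B7  d=-]
11: R B1 -> L1 hit  d=-]
12: W B8 -> L2 hit  d=D]
13: R B0 -> L0 miss wb->B3  d=-]
14: R B0 -> L0 hit  d=-]
15: R B7 -> L1 miss  d=-]

DIRTY = [8]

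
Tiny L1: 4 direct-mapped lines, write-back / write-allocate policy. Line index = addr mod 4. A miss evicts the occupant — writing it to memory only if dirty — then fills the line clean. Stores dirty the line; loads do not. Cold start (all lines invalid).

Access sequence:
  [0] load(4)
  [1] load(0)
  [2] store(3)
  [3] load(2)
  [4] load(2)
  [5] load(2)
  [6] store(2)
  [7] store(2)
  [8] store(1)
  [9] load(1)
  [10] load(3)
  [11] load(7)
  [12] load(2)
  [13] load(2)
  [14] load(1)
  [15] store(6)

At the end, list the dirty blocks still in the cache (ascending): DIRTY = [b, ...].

0: R B4 → L0 miss [-]
1: R B0 → L0 miss [-]
2: W B3 → L3 miss [D]
3: R B2 → L2 miss [-]
4: R B2 → L2 hit [-]
5: R B2 → L2 hit [-]
6: W B2 → L2 hit [D]
7: W B2 → L2 hit [D]
8: W B1 → L1 miss [D]
9: R B1 → L1 hit [D]
10: R B3 → L3 hit [D]
11: R B7 → L3 miss wb→B3 [-]
12: R B2 → L2 hit [D]
13: R B2 → L2 hit [D]
14: R B1 → L1 hit [D]
15: W B6 → L2 miss wb→B2 [D]

DIRTY = [1, 6]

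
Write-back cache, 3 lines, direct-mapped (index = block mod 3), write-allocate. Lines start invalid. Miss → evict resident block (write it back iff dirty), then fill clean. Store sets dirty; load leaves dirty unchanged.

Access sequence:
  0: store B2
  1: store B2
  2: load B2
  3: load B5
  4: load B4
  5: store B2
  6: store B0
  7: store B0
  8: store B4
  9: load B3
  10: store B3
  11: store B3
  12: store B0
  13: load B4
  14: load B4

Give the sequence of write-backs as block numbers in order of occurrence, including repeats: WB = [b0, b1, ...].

WB = [2, 0, 3]

  0 | W B2 → L2 miss [D]
  1 | W B2 → L2 hit [D]
  2 | R B2 → L2 hit [D]
  3 | R B5 → L2 miss wb→B2 [-]
  4 | R B4 → L1 miss [-]
  5 | W B2 → L2 miss [D]
  6 | W B0 → L0 miss [D]
  7 | W B0 → L0 hit [D]
  8 | W B4 → L1 hit [D]
  9 | R B3 → L0 miss wb→B0 [-]
  10 | W B3 → L0 hit [D]
  11 | W B3 → L0 hit [D]
  12 | W B0 → L0 miss wb→B3 [D]
  13 | R B4 → L1 hit [D]
  14 | R B4 → L1 hit [D]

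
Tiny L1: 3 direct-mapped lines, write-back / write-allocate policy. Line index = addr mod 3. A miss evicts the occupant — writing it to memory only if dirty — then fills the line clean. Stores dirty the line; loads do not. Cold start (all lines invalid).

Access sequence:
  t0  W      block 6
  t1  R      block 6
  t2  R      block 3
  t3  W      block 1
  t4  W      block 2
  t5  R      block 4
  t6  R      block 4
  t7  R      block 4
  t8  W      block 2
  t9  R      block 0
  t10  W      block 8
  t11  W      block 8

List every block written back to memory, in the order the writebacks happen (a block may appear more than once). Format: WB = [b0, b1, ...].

  0 | W B6 → L0 miss [D]
  1 | R B6 → L0 hit [D]
  2 | R B3 → L0 miss wb→B6 [-]
  3 | W B1 → L1 miss [D]
  4 | W B2 → L2 miss [D]
  5 | R B4 → L1 miss wb→B1 [-]
  6 | R B4 → L1 hit [-]
  7 | R B4 → L1 hit [-]
  8 | W B2 → L2 hit [D]
  9 | R B0 → L0 miss [-]
  10 | W B8 → L2 miss wb→B2 [D]
  11 | W B8 → L2 hit [D]

WB = [6, 1, 2]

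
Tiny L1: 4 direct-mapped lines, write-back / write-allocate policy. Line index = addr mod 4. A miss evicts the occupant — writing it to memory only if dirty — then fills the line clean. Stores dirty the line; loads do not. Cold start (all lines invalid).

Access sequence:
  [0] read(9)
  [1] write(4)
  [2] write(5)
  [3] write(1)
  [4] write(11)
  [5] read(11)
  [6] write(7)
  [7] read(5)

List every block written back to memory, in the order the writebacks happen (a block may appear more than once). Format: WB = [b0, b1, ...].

WB = [5, 11, 1]

  0 | R B9 → L1 miss [-]
  1 | W B4 → L0 miss [D]
  2 | W B5 → L1 miss [D]
  3 | W B1 → L1 miss wb→B5 [D]
  4 | W B11 → L3 miss [D]
  5 | R B11 → L3 hit [D]
  6 | W B7 → L3 miss wb→B11 [D]
  7 | R B5 → L1 miss wb→B1 [-]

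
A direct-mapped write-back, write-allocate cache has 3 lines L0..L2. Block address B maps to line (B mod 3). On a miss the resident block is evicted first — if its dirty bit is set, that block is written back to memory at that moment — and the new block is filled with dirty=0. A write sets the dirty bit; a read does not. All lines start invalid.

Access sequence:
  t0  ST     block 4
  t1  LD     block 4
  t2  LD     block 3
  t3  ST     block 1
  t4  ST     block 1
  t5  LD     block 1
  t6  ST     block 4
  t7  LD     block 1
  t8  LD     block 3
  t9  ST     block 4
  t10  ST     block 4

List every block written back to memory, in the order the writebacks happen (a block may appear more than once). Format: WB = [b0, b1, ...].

WB = [4, 1, 4]

0: W B4 → L1 miss [D]
1: R B4 → L1 hit [D]
2: R B3 → L0 miss [-]
3: W B1 → L1 miss wb→B4 [D]
4: W B1 → L1 hit [D]
5: R B1 → L1 hit [D]
6: W B4 → L1 miss wb→B1 [D]
7: R B1 → L1 miss wb→B4 [-]
8: R B3 → L0 hit [-]
9: W B4 → L1 miss [D]
10: W B4 → L1 hit [D]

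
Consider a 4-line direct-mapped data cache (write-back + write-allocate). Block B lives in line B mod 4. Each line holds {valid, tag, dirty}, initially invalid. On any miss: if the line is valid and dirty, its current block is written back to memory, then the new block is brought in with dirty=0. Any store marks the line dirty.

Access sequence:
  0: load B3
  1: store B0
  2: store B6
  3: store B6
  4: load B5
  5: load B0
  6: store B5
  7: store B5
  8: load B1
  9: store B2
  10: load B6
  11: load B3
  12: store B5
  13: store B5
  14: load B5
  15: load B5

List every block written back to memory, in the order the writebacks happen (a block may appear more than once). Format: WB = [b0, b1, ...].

WB = [5, 6, 2]

  0 | R B3 → L3 miss [-]
  1 | W B0 → L0 miss [D]
  2 | W B6 → L2 miss [D]
  3 | W B6 → L2 hit [D]
  4 | R B5 → L1 miss [-]
  5 | R B0 → L0 hit [D]
  6 | W B5 → L1 hit [D]
  7 | W B5 → L1 hit [D]
  8 | R B1 → L1 miss wb→B5 [-]
  9 | W B2 → L2 miss wb→B6 [D]
  10 | R B6 → L2 miss wb→B2 [-]
  11 | R B3 → L3 hit [-]
  12 | W B5 → L1 miss [D]
  13 | W B5 → L1 hit [D]
  14 | R B5 → L1 hit [D]
  15 | R B5 → L1 hit [D]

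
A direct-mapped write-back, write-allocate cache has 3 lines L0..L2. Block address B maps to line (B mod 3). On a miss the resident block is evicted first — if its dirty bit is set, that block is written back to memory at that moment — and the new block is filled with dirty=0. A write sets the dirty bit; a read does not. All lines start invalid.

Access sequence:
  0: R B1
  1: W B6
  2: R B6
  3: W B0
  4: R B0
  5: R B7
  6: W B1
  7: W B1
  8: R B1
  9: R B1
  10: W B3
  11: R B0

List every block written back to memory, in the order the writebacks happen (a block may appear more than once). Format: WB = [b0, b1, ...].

WB = [6, 0, 3]

  0 | R B1 → L1 miss [-]
  1 | W B6 → L0 miss [D]
  2 | R B6 → L0 hit [D]
  3 | W B0 → L0 miss wb→B6 [D]
  4 | R B0 → L0 hit [D]
  5 | R B7 → L1 miss [-]
  6 | W B1 → L1 miss [D]
  7 | W B1 → L1 hit [D]
  8 | R B1 → L1 hit [D]
  9 | R B1 → L1 hit [D]
  10 | W B3 → L0 miss wb→B0 [D]
  11 | R B0 → L0 miss wb→B3 [-]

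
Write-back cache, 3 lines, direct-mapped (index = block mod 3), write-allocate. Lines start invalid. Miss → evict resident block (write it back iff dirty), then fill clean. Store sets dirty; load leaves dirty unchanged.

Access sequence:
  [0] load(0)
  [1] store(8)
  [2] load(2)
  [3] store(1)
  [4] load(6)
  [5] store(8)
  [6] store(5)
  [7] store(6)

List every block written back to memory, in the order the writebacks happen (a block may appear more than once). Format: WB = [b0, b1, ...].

WB = [8, 8]

0: R B0 → L0 miss [-]
1: W B8 → L2 miss [D]
2: R B2 → L2 miss wb→B8 [-]
3: W B1 → L1 miss [D]
4: R B6 → L0 miss [-]
5: W B8 → L2 miss [D]
6: W B5 → L2 miss wb→B8 [D]
7: W B6 → L0 hit [D]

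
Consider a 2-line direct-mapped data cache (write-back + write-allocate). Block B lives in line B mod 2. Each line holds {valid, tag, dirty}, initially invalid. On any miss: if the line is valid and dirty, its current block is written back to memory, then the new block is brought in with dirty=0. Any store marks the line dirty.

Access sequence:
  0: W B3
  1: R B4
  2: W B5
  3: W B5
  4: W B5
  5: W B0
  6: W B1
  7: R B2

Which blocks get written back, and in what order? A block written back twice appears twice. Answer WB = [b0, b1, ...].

WB = [3, 5, 0]

0: W B3 -> L1 miss  d=D]
1: R B4 -> L0 miss  d=-]
2: W B5 -> L1 miss wb->B3  d=D]
3: W B5 -> L1 hit  d=D]
4: W B5 -> L1 hit  d=D]
5: W B0 -> L0 miss  d=D]
6: W B1 -> L1 miss wb->B5  d=D]
7: R B2 -> L0 miss wb->B0  d=-]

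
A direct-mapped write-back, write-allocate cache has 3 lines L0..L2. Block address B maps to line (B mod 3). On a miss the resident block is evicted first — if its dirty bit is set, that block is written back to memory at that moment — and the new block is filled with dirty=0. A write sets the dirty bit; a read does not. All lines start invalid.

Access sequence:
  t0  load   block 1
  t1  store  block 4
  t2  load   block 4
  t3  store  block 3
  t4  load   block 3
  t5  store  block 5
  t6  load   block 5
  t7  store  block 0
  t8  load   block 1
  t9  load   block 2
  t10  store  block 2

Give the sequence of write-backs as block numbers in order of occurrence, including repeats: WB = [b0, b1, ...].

WB = [3, 4, 5]

0: R B1 → L1 miss [-]
1: W B4 → L1 miss [D]
2: R B4 → L1 hit [D]
3: W B3 → L0 miss [D]
4: R B3 → L0 hit [D]
5: W B5 → L2 miss [D]
6: R B5 → L2 hit [D]
7: W B0 → L0 miss wb→B3 [D]
8: R B1 → L1 miss wb→B4 [-]
9: R B2 → L2 miss wb→B5 [-]
10: W B2 → L2 hit [D]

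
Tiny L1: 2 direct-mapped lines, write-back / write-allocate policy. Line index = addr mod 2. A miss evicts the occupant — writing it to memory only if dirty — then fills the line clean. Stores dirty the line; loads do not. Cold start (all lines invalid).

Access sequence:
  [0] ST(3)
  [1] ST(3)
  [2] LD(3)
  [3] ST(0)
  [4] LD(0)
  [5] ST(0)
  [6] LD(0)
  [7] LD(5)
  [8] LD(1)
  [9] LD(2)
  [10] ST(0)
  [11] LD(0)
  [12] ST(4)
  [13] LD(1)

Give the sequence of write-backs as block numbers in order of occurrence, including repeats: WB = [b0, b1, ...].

0: W B3 -> L1 miss  d=D]
1: W B3 -> L1 hit  d=D]
2: R B3 -> L1 hit  d=D]
3: W B0 -> L0 miss  d=D]
4: R B0 -> L0 hit  d=D]
5: W B0 -> L0 hit  d=D]
6: R B0 -> L0 hit  d=D]
7: R B5 -> L1 miss wb->B3  d=-]
8: R B1 -> L1 miss  d=-]
9: R B2 -> L0 miss wb->B0  d=-]
10: W B0 -> L0 miss  d=D]
11: R B0 -> L0 hit  d=D]
12: W B4 -> L0 miss wb->B0  d=D]
13: R B1 -> L1 hit  d=-]

WB = [3, 0, 0]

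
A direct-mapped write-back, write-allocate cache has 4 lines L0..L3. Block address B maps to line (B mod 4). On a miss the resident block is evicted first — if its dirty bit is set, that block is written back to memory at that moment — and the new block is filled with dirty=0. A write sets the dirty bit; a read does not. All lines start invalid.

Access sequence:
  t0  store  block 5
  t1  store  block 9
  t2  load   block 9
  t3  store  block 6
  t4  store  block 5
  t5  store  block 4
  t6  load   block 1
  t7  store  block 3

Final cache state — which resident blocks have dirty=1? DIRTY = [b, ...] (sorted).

DIRTY = [3, 4, 6]

0: W B5 -> L1 miss  d=D]
1: W B9 -> L1 miss wb->B5  d=D]
2: R B9 -> L1 hit  d=D]
3: W B6 -> L2 miss  d=D]
4: W B5 -> L1 miss wb->B9  d=D]
5: W B4 -> L0 miss  d=D]
6: R B1 -> L1 miss wb->B5  d=-]
7: W B3 -> L3 miss  d=D]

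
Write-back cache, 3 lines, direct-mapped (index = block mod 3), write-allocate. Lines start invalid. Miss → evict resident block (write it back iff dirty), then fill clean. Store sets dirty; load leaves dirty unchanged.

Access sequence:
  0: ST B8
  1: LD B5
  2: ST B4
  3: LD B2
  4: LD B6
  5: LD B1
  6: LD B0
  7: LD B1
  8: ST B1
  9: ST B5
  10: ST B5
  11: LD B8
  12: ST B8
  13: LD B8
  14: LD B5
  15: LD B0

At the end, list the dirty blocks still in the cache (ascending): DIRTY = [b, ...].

DIRTY = [1]

  0 | W B8 → L2 miss [D]
  1 | R B5 → L2 miss wb→B8 [-]
  2 | W B4 → L1 miss [D]
  3 | R B2 → L2 miss [-]
  4 | R B6 → L0 miss [-]
  5 | R B1 → L1 miss wb→B4 [-]
  6 | R B0 → L0 miss [-]
  7 | R B1 → L1 hit [-]
  8 | W B1 → L1 hit [D]
  9 | W B5 → L2 miss [D]
  10 | W B5 → L2 hit [D]
  11 | R B8 → L2 miss wb→B5 [-]
  12 | W B8 → L2 hit [D]
  13 | R B8 → L2 hit [D]
  14 | R B5 → L2 miss wb→B8 [-]
  15 | R B0 → L0 hit [-]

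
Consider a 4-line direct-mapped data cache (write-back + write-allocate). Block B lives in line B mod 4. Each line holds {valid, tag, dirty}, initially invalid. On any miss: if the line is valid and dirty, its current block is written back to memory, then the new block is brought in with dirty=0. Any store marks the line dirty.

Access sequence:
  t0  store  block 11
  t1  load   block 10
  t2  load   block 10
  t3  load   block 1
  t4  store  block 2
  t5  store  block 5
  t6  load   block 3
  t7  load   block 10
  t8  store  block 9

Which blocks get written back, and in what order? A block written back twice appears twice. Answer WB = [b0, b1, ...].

WB = [11, 2, 5]

0: W B11 → L3 miss [D]
1: R B10 → L2 miss [-]
2: R B10 → L2 hit [-]
3: R B1 → L1 miss [-]
4: W B2 → L2 miss [D]
5: W B5 → L1 miss [D]
6: R B3 → L3 miss wb→B11 [-]
7: R B10 → L2 miss wb→B2 [-]
8: W B9 → L1 miss wb→B5 [D]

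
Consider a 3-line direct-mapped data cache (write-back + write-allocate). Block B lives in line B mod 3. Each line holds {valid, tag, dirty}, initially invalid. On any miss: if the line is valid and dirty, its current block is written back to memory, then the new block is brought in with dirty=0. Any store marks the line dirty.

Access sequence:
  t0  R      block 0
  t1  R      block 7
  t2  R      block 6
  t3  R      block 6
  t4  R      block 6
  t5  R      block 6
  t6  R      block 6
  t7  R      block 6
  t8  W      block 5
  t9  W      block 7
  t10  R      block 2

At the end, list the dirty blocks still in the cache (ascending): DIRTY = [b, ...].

0: R B0 → L0 miss [-]
1: R B7 → L1 miss [-]
2: R B6 → L0 miss [-]
3: R B6 → L0 hit [-]
4: R B6 → L0 hit [-]
5: R B6 → L0 hit [-]
6: R B6 → L0 hit [-]
7: R B6 → L0 hit [-]
8: W B5 → L2 miss [D]
9: W B7 → L1 hit [D]
10: R B2 → L2 miss wb→B5 [-]

DIRTY = [7]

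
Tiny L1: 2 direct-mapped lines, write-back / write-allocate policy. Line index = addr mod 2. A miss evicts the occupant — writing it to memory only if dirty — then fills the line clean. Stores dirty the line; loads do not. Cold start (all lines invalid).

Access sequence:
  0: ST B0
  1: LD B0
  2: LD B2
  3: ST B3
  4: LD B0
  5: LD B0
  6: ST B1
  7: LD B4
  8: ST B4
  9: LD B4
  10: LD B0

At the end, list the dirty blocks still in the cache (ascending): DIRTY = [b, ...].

0: W B0 → L0 miss [D]
1: R B0 → L0 hit [D]
2: R B2 → L0 miss wb→B0 [-]
3: W B3 → L1 miss [D]
4: R B0 → L0 miss [-]
5: R B0 → L0 hit [-]
6: W B1 → L1 miss wb→B3 [D]
7: R B4 → L0 miss [-]
8: W B4 → L0 hit [D]
9: R B4 → L0 hit [D]
10: R B0 → L0 miss wb→B4 [-]

DIRTY = [1]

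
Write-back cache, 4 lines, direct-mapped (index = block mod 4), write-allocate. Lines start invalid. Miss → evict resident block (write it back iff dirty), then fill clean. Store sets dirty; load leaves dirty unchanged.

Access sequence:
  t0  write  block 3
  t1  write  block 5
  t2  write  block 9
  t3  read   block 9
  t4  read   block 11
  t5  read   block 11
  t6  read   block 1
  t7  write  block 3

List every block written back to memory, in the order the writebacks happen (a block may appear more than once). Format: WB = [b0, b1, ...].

  0 | W B3 → L3 miss [D]
  1 | W B5 → L1 miss [D]
  2 | W B9 → L1 miss wb→B5 [D]
  3 | R B9 → L1 hit [D]
  4 | R B11 → L3 miss wb→B3 [-]
  5 | R B11 → L3 hit [-]
  6 | R B1 → L1 miss wb→B9 [-]
  7 | W B3 → L3 miss [D]

WB = [5, 3, 9]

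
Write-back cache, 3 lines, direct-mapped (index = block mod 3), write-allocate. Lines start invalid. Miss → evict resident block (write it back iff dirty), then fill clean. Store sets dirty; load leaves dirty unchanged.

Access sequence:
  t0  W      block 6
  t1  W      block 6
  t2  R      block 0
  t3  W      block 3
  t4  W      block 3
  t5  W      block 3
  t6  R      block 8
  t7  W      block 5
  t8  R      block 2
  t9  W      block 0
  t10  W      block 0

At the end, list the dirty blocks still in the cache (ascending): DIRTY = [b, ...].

  0 | W B6 → L0 miss [D]
  1 | W B6 → L0 hit [D]
  2 | R B0 → L0 miss wb→B6 [-]
  3 | W B3 → L0 miss [D]
  4 | W B3 → L0 hit [D]
  5 | W B3 → L0 hit [D]
  6 | R B8 → L2 miss [-]
  7 | W B5 → L2 miss [D]
  8 | R B2 → L2 miss wb→B5 [-]
  9 | W B0 → L0 miss wb→B3 [D]
  10 | W B0 → L0 hit [D]

DIRTY = [0]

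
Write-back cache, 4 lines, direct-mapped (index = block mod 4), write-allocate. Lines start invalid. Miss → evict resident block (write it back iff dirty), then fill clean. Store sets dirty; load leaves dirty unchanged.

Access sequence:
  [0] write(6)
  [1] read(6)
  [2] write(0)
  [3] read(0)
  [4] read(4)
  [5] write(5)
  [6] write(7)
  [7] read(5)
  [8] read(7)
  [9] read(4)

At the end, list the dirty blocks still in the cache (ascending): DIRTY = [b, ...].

  0 | W B6 → L2 miss [D]
  1 | R B6 → L2 hit [D]
  2 | W B0 → L0 miss [D]
  3 | R B0 → L0 hit [D]
  4 | R B4 → L0 miss wb→B0 [-]
  5 | W B5 → L1 miss [D]
  6 | W B7 → L3 miss [D]
  7 | R B5 → L1 hit [D]
  8 | R B7 → L3 hit [D]
  9 | R B4 → L0 hit [-]

DIRTY = [5, 6, 7]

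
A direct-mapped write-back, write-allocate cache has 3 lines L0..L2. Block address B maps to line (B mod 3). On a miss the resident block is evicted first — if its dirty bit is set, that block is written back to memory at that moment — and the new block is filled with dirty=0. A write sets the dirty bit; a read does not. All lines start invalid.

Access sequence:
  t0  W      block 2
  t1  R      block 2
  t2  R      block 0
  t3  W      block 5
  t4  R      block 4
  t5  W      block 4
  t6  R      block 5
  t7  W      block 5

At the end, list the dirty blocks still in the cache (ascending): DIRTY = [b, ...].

0: W B2 → L2 miss [D]
1: R B2 → L2 hit [D]
2: R B0 → L0 miss [-]
3: W B5 → L2 miss wb→B2 [D]
4: R B4 → L1 miss [-]
5: W B4 → L1 hit [D]
6: R B5 → L2 hit [D]
7: W B5 → L2 hit [D]

DIRTY = [4, 5]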